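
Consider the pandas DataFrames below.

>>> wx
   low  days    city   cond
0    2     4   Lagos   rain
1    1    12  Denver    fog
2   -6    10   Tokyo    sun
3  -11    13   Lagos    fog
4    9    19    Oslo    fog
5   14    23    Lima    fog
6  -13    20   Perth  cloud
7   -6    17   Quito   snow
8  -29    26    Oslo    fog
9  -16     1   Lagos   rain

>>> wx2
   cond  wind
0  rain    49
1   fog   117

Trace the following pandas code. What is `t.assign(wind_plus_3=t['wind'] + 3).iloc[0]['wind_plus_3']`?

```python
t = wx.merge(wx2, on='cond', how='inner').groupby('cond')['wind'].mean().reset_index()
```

merge on 'cond' (how='inner') → 7 rows:
   low  days    city  cond  wind
0    2     4   Lagos  rain    49
1    1    12  Denver   fog   117
2  -11    13   Lagos   fog   117
3    9    19    Oslo   fog   117
4   14    23    Lima   fog   117
5  -29    26    Oslo   fog   117
6  -16     1   Lagos  rain    49
group by cond, mean of wind:
cond
fog     117.0
rain     49.0
Name: wind, dtype: float64
reset_index():
   cond   wind
0   fog  117.0
1  rain   49.0
add column wind_plus_3 = t['wind'] + 3:
   cond   wind  wind_plus_3
0   fog  117.0        120.0
1  rain   49.0         52.0
Taking the value at position 0, column 'wind_plus_3' gives 120.0.

120.0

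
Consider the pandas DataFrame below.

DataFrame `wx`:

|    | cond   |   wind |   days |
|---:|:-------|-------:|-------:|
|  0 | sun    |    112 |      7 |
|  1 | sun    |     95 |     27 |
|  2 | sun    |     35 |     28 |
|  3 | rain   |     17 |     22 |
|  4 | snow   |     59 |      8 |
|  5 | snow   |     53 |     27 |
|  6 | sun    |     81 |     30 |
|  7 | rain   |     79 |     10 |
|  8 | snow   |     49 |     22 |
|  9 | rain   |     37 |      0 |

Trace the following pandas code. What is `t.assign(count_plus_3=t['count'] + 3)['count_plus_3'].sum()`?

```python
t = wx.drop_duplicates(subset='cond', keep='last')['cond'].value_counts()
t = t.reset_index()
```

12

drop duplicate cond (keep=last):
   cond  wind  days
6   sun    81    30
8  snow    49    22
9  rain    37     0
value_counts of cond:
cond
sun     1
snow    1
rain    1
Name: count, dtype: int64
reset_index():
   cond  count
0   sun      1
1  snow      1
2  rain      1
add column count_plus_3 = t['count'] + 3:
   cond  count  count_plus_3
0   sun      1             4
1  snow      1             4
2  rain      1             4
Reading off the sum of column 'count_plus_3', we get 12.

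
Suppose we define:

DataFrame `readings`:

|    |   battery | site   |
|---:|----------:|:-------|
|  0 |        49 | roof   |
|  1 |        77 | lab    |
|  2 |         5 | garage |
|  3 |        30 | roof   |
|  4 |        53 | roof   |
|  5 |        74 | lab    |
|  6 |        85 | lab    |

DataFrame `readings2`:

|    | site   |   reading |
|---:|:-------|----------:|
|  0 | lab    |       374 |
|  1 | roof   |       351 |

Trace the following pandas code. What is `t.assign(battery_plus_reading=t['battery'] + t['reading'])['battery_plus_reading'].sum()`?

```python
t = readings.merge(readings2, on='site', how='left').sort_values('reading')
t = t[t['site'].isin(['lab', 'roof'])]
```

merge on 'site' (how='left') → 7 rows:
   battery    site  reading
0       49    roof    351.0
1       77     lab    374.0
2        5  garage      NaN
3       30    roof    351.0
4       53    roof    351.0
5       74     lab    374.0
6       85     lab    374.0
sort by reading:
   battery    site  reading
0       49    roof    351.0
3       30    roof    351.0
4       53    roof    351.0
1       77     lab    374.0
5       74     lab    374.0
6       85     lab    374.0
2        5  garage      NaN
filter rows where site in ['lab', 'roof']:
   battery  site  reading
0       49  roof    351.0
3       30  roof    351.0
4       53  roof    351.0
1       77   lab    374.0
5       74   lab    374.0
6       85   lab    374.0
add column battery_plus_reading = t['battery'] + t['reading']:
   battery  site  reading  battery_plus_reading
0       49  roof    351.0                 400.0
3       30  roof    351.0                 381.0
4       53  roof    351.0                 404.0
1       77   lab    374.0                 451.0
5       74   lab    374.0                 448.0
6       85   lab    374.0                 459.0
sum of column 'battery_plus_reading' → 2543.0

2543.0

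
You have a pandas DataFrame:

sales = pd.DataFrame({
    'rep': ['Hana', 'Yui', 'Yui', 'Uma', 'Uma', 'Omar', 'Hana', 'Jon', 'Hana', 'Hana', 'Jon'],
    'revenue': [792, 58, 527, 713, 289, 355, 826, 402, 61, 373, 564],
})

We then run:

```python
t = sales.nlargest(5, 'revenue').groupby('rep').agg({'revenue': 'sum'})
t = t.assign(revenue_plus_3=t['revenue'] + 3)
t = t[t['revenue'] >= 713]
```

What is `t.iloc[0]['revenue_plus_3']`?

1621

take 5 rows with largest revenue:
     rep  revenue
6   Hana      826
0   Hana      792
3    Uma      713
10   Jon      564
2    Yui      527
group by rep, sum of revenue:
      revenue
rep          
Hana     1618
Jon       564
Uma       713
Yui       527
add column revenue_plus_3 = t['revenue'] + 3:
      revenue  revenue_plus_3
rep                          
Hana     1618            1621
Jon       564             567
Uma       713             716
Yui       527             530
filter rows where revenue >= 713:
      revenue  revenue_plus_3
rep                          
Hana     1618            1621
Uma       713             716
Then the value at position 0, column 'revenue_plus_3': 1621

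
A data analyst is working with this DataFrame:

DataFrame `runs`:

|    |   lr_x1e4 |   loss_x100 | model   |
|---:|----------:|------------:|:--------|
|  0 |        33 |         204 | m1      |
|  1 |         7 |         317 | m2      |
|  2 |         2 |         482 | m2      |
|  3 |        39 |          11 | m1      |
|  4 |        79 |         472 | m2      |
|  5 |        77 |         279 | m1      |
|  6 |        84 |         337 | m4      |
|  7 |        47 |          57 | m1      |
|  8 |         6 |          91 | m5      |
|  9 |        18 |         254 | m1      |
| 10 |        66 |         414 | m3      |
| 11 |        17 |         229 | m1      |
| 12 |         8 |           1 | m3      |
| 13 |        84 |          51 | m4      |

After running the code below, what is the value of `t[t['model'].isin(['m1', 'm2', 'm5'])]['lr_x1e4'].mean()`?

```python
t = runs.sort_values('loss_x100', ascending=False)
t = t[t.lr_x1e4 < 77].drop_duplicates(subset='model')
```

sort by loss_x100 descending:
    lr_x1e4  loss_x100 model
2         2        482    m2
4        79        472    m2
10       66        414    m3
6        84        337    m4
1         7        317    m2
5        77        279    m1
9        18        254    m1
11       17        229    m1
0        33        204    m1
8         6         91    m5
7        47         57    m1
13       84         51    m4
3        39         11    m1
12        8          1    m3
filter rows where lr_x1e4 < 77:
    lr_x1e4  loss_x100 model
2         2        482    m2
10       66        414    m3
1         7        317    m2
9        18        254    m1
11       17        229    m1
0        33        204    m1
8         6         91    m5
7        47         57    m1
3        39         11    m1
12        8          1    m3
drop duplicate model (keep=first):
    lr_x1e4  loss_x100 model
2         2        482    m2
10       66        414    m3
9        18        254    m1
8         6         91    m5
filter rows where model in ['m1', 'm2', 'm5']:
   lr_x1e4  loss_x100 model
2        2        482    m2
9       18        254    m1
8        6         91    m5
Reading off the mean of column 'lr_x1e4', we get 8.66666666667.

8.66666666667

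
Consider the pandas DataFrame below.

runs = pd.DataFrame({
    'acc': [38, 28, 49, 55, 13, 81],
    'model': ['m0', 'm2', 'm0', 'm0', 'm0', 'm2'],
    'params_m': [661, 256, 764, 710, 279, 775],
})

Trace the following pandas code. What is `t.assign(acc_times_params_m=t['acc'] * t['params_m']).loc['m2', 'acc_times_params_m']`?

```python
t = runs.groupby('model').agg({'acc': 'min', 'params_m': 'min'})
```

group by model: min(acc), min(params_m):
       acc  params_m
model               
m0      13       279
m2      28       256
add column acc_times_params_m = t['acc'] * t['params_m']:
       acc  params_m  acc_times_params_m
model                                   
m0      13       279                3627
m2      28       256                7168
Then the value at row 'm2', column 'acc_times_params_m': 7168

7168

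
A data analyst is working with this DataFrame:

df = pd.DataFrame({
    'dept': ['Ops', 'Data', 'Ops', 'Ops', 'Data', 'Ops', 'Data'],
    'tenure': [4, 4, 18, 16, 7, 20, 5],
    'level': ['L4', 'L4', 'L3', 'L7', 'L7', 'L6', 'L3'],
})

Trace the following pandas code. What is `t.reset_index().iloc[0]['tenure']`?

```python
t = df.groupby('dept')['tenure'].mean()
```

group by dept, mean of tenure:
dept
Data     5.333333
Ops     14.500000
Name: tenure, dtype: float64
reset_index():
   dept     tenure
0  Data   5.333333
1   Ops  14.500000
Hence 5.33333333333.

5.33333333333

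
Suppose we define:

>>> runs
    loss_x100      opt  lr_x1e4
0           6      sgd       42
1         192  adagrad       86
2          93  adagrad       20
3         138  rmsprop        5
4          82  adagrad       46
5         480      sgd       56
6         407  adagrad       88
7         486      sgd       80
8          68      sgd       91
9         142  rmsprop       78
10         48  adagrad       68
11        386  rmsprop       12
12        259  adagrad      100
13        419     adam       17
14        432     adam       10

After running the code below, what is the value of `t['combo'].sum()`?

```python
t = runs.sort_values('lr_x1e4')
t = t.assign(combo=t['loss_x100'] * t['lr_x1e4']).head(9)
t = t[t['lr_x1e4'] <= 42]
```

18877

sort by lr_x1e4:
    loss_x100      opt  lr_x1e4
3         138  rmsprop        5
14        432     adam       10
11        386  rmsprop       12
13        419     adam       17
2          93  adagrad       20
0           6      sgd       42
4          82  adagrad       46
5         480      sgd       56
10         48  adagrad       68
9         142  rmsprop       78
7         486      sgd       80
1         192  adagrad       86
6         407  adagrad       88
8          68      sgd       91
12        259  adagrad      100
add column combo = t['loss_x100'] * t['lr_x1e4']:
    loss_x100      opt  lr_x1e4  combo
3         138  rmsprop        5    690
14        432     adam       10   4320
11        386  rmsprop       12   4632
13        419     adam       17   7123
2          93  adagrad       20   1860
0           6      sgd       42    252
4          82  adagrad       46   3772
5         480      sgd       56  26880
10         48  adagrad       68   3264
9         142  rmsprop       78  11076
7         486      sgd       80  38880
1         192  adagrad       86  16512
6         407  adagrad       88  35816
8          68      sgd       91   6188
12        259  adagrad      100  25900
take first 9 rows:
    loss_x100      opt  lr_x1e4  combo
3         138  rmsprop        5    690
14        432     adam       10   4320
11        386  rmsprop       12   4632
13        419     adam       17   7123
2          93  adagrad       20   1860
0           6      sgd       42    252
4          82  adagrad       46   3772
5         480      sgd       56  26880
10         48  adagrad       68   3264
filter rows where lr_x1e4 <= 42:
    loss_x100      opt  lr_x1e4  combo
3         138  rmsprop        5    690
14        432     adam       10   4320
11        386  rmsprop       12   4632
13        419     adam       17   7123
2          93  adagrad       20   1860
0           6      sgd       42    252
Hence 18877.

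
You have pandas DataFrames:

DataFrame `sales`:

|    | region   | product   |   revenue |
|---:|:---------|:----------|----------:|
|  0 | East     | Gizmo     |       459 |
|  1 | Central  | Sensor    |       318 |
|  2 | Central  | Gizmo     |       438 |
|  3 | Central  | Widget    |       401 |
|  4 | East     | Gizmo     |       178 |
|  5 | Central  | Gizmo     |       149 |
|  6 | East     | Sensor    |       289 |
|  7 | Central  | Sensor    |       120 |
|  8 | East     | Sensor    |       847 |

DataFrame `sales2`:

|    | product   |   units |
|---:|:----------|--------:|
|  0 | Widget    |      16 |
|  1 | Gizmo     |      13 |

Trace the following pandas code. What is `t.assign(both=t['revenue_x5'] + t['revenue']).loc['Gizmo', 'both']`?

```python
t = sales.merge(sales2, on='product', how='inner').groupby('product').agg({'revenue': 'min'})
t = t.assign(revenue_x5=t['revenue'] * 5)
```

merge on 'product' (how='inner') → 5 rows:
    region product  revenue  units
0     East   Gizmo      459     13
1  Central   Gizmo      438     13
2  Central  Widget      401     16
3     East   Gizmo      178     13
4  Central   Gizmo      149     13
group by product, min of revenue:
         revenue
product         
Gizmo        149
Widget       401
add column revenue_x5 = t['revenue'] * 5:
         revenue  revenue_x5
product                     
Gizmo        149         745
Widget       401        2005
add column both = t['revenue_x5'] + t['revenue']:
         revenue  revenue_x5  both
product                           
Gizmo        149         745   894
Widget       401        2005  2406
Finally, value at row 'Gizmo', column 'both' = 894.

894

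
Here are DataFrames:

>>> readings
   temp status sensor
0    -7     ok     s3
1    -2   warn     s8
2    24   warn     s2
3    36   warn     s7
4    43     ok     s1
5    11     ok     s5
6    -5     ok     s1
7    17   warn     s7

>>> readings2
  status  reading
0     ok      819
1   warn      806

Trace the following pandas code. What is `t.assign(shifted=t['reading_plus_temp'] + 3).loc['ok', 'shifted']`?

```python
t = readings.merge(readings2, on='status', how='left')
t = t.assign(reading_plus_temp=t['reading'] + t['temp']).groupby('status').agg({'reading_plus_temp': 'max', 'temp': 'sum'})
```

merge on 'status' (how='left') → 8 rows:
   temp status sensor  reading
0    -7     ok     s3      819
1    -2   warn     s8      806
2    24   warn     s2      806
3    36   warn     s7      806
4    43     ok     s1      819
5    11     ok     s5      819
6    -5     ok     s1      819
7    17   warn     s7      806
add column reading_plus_temp = t['reading'] + t['temp']:
   temp status sensor  reading  reading_plus_temp
0    -7     ok     s3      819                812
1    -2   warn     s8      806                804
2    24   warn     s2      806                830
3    36   warn     s7      806                842
4    43     ok     s1      819                862
5    11     ok     s5      819                830
6    -5     ok     s1      819                814
7    17   warn     s7      806                823
group by status: max(reading_plus_temp), sum(temp):
        reading_plus_temp  temp
status                         
ok                    862    42
warn                  842    75
add column shifted = t['reading_plus_temp'] + 3:
        reading_plus_temp  temp  shifted
status                                  
ok                    862    42      865
warn                  842    75      845
Hence 865.

865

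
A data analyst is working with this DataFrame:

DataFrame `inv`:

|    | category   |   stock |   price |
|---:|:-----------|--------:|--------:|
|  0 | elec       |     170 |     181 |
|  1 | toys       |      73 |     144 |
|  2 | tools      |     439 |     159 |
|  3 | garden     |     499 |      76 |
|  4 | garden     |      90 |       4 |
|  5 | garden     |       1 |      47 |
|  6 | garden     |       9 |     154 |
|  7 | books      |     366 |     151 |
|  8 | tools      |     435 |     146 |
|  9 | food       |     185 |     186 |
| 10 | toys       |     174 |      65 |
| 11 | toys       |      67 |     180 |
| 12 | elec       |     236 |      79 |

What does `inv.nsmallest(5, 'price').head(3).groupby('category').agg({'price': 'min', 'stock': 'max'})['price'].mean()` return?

take 5 rows with smallest price:
   category  stock  price
4    garden     90      4
5    garden      1     47
10     toys    174     65
3    garden    499     76
12     elec    236     79
take first 3 rows:
   category  stock  price
4    garden     90      4
5    garden      1     47
10     toys    174     65
group by category: min(price), max(stock):
          price  stock
category              
garden        4     90
toys         65    174
Hence 34.5.

34.5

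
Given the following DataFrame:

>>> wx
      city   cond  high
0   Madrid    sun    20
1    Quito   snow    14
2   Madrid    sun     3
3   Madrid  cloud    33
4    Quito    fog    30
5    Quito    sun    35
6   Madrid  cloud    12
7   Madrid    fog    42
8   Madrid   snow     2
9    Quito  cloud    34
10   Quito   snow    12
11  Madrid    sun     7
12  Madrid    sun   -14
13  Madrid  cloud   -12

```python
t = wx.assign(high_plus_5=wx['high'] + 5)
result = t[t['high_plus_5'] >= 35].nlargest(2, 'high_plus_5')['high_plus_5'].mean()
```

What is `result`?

add column high_plus_5 = wx['high'] + 5:
      city   cond  high  high_plus_5
0   Madrid    sun    20           25
1    Quito   snow    14           19
2   Madrid    sun     3            8
3   Madrid  cloud    33           38
4    Quito    fog    30           35
5    Quito    sun    35           40
6   Madrid  cloud    12           17
7   Madrid    fog    42           47
8   Madrid   snow     2            7
9    Quito  cloud    34           39
10   Quito   snow    12           17
11  Madrid    sun     7           12
12  Madrid    sun   -14           -9
13  Madrid  cloud   -12           -7
filter rows where high_plus_5 >= 35:
     city   cond  high  high_plus_5
3  Madrid  cloud    33           38
4   Quito    fog    30           35
5   Quito    sun    35           40
7  Madrid    fog    42           47
9   Quito  cloud    34           39
take 2 rows with largest high_plus_5:
     city cond  high  high_plus_5
7  Madrid  fog    42           47
5   Quito  sun    35           40
mean of column 'high_plus_5' → 43.5

43.5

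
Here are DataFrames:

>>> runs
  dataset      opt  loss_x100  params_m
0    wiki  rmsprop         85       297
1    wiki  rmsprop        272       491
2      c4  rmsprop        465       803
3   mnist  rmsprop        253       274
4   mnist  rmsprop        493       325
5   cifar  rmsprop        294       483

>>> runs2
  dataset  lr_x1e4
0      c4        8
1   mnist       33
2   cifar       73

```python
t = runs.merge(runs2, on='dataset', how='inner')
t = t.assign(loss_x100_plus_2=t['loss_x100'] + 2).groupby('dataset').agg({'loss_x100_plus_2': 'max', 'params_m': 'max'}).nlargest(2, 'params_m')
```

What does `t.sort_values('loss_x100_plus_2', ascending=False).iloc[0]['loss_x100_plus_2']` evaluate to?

merge on 'dataset' (how='inner') → 4 rows:
  dataset      opt  loss_x100  params_m  lr_x1e4
0      c4  rmsprop        465       803        8
1   mnist  rmsprop        253       274       33
2   mnist  rmsprop        493       325       33
3   cifar  rmsprop        294       483       73
add column loss_x100_plus_2 = t['loss_x100'] + 2:
  dataset      opt  loss_x100  params_m  lr_x1e4  loss_x100_plus_2
0      c4  rmsprop        465       803        8               467
1   mnist  rmsprop        253       274       33               255
2   mnist  rmsprop        493       325       33               495
3   cifar  rmsprop        294       483       73               296
group by dataset: max(loss_x100_plus_2), max(params_m):
         loss_x100_plus_2  params_m
dataset                            
c4                    467       803
cifar                 296       483
mnist                 495       325
take 2 rows with largest params_m:
         loss_x100_plus_2  params_m
dataset                            
c4                    467       803
cifar                 296       483
sort by loss_x100_plus_2 descending:
         loss_x100_plus_2  params_m
dataset                            
c4                    467       803
cifar                 296       483
So iloc[0]['loss_x100_plus_2'] = 467.

467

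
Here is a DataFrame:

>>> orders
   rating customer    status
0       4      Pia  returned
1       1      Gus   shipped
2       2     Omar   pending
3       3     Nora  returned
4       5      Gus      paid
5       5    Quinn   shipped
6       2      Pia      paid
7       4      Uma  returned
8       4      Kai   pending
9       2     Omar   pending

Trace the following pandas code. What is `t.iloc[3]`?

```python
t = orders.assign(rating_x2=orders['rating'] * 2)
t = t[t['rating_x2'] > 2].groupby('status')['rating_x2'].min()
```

add column rating_x2 = orders['rating'] * 2:
   rating customer    status  rating_x2
0       4      Pia  returned          8
1       1      Gus   shipped          2
2       2     Omar   pending          4
3       3     Nora  returned          6
4       5      Gus      paid         10
5       5    Quinn   shipped         10
6       2      Pia      paid          4
7       4      Uma  returned          8
8       4      Kai   pending          8
9       2     Omar   pending          4
filter rows where rating_x2 > 2:
   rating customer    status  rating_x2
0       4      Pia  returned          8
2       2     Omar   pending          4
3       3     Nora  returned          6
4       5      Gus      paid         10
5       5    Quinn   shipped         10
6       2      Pia      paid          4
7       4      Uma  returned          8
8       4      Kai   pending          8
9       2     Omar   pending          4
group by status, min of rating_x2:
status
paid         4
pending      4
returned     6
shipped     10
Name: rating_x2, dtype: int64
Then the value at position 3: 10

10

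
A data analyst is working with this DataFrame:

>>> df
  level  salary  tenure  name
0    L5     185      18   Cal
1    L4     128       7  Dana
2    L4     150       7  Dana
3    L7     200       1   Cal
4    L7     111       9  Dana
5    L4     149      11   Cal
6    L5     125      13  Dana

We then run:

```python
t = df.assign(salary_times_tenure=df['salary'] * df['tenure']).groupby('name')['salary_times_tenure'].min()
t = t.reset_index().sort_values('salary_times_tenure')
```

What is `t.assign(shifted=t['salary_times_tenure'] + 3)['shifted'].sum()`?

add column salary_times_tenure = df['salary'] * df['tenure']:
  level  salary  tenure  name  salary_times_tenure
0    L5     185      18   Cal                 3330
1    L4     128       7  Dana                  896
2    L4     150       7  Dana                 1050
3    L7     200       1   Cal                  200
4    L7     111       9  Dana                  999
5    L4     149      11   Cal                 1639
6    L5     125      13  Dana                 1625
group by name, min of salary_times_tenure:
name
Cal     200
Dana    896
Name: salary_times_tenure, dtype: int64
reset_index():
   name  salary_times_tenure
0   Cal                  200
1  Dana                  896
sort by salary_times_tenure:
   name  salary_times_tenure
0   Cal                  200
1  Dana                  896
add column shifted = t['salary_times_tenure'] + 3:
   name  salary_times_tenure  shifted
0   Cal                  200      203
1  Dana                  896      899
The sum of column 'shifted' is 1102.

1102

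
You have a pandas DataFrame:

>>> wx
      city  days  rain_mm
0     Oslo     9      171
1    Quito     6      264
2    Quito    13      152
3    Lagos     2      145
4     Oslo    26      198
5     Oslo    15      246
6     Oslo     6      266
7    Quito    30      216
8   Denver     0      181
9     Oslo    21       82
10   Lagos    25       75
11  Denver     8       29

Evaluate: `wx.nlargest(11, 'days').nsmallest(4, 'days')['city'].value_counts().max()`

1

take 11 rows with largest days:
      city  days  rain_mm
7    Quito    30      216
4     Oslo    26      198
10   Lagos    25       75
9     Oslo    21       82
5     Oslo    15      246
2    Quito    13      152
0     Oslo     9      171
11  Denver     8       29
1    Quito     6      264
6     Oslo     6      266
3    Lagos     2      145
take 4 rows with smallest days:
      city  days  rain_mm
3    Lagos     2      145
1    Quito     6      264
6     Oslo     6      266
11  Denver     8       29
value_counts of city:
city
Lagos     1
Quito     1
Oslo      1
Denver    1
Name: count, dtype: int64
Finally, max of the resulting series = 1.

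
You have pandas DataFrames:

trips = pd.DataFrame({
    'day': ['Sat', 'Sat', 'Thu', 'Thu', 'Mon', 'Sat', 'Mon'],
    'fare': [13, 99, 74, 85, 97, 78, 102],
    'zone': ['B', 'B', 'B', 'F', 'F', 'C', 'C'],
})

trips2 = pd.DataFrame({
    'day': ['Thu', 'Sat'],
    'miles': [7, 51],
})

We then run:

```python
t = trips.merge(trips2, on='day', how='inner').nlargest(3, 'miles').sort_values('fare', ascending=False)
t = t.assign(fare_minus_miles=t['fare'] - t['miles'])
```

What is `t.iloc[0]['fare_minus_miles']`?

merge on 'day' (how='inner') → 5 rows:
   day  fare zone  miles
0  Sat    13    B     51
1  Sat    99    B     51
2  Thu    74    B      7
3  Thu    85    F      7
4  Sat    78    C     51
take 3 rows with largest miles:
   day  fare zone  miles
0  Sat    13    B     51
1  Sat    99    B     51
4  Sat    78    C     51
sort by fare descending:
   day  fare zone  miles
1  Sat    99    B     51
4  Sat    78    C     51
0  Sat    13    B     51
add column fare_minus_miles = t['fare'] - t['miles']:
   day  fare zone  miles  fare_minus_miles
1  Sat    99    B     51                48
4  Sat    78    C     51                27
0  Sat    13    B     51               -38
Reading off the value at position 0, column 'fare_minus_miles', we get 48.

48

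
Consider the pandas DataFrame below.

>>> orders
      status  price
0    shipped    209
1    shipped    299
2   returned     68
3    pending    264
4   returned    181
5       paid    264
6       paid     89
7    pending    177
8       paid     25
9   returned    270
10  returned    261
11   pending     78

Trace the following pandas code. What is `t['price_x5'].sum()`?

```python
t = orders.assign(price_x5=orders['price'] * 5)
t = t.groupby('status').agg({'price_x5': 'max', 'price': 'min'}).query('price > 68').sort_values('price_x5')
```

add column price_x5 = orders['price'] * 5:
      status  price  price_x5
0    shipped    209      1045
1    shipped    299      1495
2   returned     68       340
3    pending    264      1320
4   returned    181       905
5       paid    264      1320
6       paid     89       445
7    pending    177       885
8       paid     25       125
9   returned    270      1350
10  returned    261      1305
11   pending     78       390
group by status: max(price_x5), min(price):
          price_x5  price
status                   
paid          1320     25
pending       1320     78
returned      1350     68
shipped       1495    209
filter rows where price > 68:
         price_x5  price
status                  
pending      1320     78
shipped      1495    209
sort by price_x5:
         price_x5  price
status                  
pending      1320     78
shipped      1495    209
Then the sum of column 'price_x5': 2815

2815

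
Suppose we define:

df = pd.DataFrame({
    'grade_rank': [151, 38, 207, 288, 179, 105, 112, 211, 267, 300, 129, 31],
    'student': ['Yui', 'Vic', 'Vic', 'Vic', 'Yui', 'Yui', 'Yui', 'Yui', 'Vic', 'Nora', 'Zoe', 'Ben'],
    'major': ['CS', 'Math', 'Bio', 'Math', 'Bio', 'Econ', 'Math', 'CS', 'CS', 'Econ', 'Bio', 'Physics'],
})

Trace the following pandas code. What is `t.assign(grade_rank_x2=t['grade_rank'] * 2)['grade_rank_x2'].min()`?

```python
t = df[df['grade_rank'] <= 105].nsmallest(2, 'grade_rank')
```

filter rows where grade_rank <= 105:
    grade_rank student    major
1           38     Vic     Math
5          105     Yui     Econ
11          31     Ben  Physics
take 2 rows with smallest grade_rank:
    grade_rank student    major
11          31     Ben  Physics
1           38     Vic     Math
add column grade_rank_x2 = t['grade_rank'] * 2:
    grade_rank student    major  grade_rank_x2
11          31     Ben  Physics             62
1           38     Vic     Math             76
Finally, min of column 'grade_rank_x2' = 62.

62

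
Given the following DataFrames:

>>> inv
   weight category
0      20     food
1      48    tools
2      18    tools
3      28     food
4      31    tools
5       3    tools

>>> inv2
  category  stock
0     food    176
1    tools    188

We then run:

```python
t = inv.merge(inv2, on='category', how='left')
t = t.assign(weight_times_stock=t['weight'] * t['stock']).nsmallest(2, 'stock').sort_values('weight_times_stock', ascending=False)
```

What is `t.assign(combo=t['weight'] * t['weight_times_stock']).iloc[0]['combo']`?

137984

merge on 'category' (how='left') → 6 rows:
   weight category  stock
0      20     food    176
1      48    tools    188
2      18    tools    188
3      28     food    176
4      31    tools    188
5       3    tools    188
add column weight_times_stock = t['weight'] * t['stock']:
   weight category  stock  weight_times_stock
0      20     food    176                3520
1      48    tools    188                9024
2      18    tools    188                3384
3      28     food    176                4928
4      31    tools    188                5828
5       3    tools    188                 564
take 2 rows with smallest stock:
   weight category  stock  weight_times_stock
0      20     food    176                3520
3      28     food    176                4928
sort by weight_times_stock descending:
   weight category  stock  weight_times_stock
3      28     food    176                4928
0      20     food    176                3520
add column combo = t['weight'] * t['weight_times_stock']:
   weight category  stock  weight_times_stock   combo
3      28     food    176                4928  137984
0      20     food    176                3520   70400
Finally, value at position 0, column 'combo' = 137984.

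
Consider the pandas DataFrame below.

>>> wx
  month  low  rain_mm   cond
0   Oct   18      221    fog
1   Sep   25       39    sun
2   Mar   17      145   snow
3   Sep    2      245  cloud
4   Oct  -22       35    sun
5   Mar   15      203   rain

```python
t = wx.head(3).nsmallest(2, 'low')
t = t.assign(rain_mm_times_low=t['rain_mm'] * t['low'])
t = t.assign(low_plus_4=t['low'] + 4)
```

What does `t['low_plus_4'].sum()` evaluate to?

43

take first 3 rows:
  month  low  rain_mm  cond
0   Oct   18      221   fog
1   Sep   25       39   sun
2   Mar   17      145  snow
take 2 rows with smallest low:
  month  low  rain_mm  cond
2   Mar   17      145  snow
0   Oct   18      221   fog
add column rain_mm_times_low = t['rain_mm'] * t['low']:
  month  low  rain_mm  cond  rain_mm_times_low
2   Mar   17      145  snow               2465
0   Oct   18      221   fog               3978
add column low_plus_4 = t['low'] + 4:
  month  low  rain_mm  cond  rain_mm_times_low  low_plus_4
2   Mar   17      145  snow               2465          21
0   Oct   18      221   fog               3978          22
Finally, sum of column 'low_plus_4' = 43.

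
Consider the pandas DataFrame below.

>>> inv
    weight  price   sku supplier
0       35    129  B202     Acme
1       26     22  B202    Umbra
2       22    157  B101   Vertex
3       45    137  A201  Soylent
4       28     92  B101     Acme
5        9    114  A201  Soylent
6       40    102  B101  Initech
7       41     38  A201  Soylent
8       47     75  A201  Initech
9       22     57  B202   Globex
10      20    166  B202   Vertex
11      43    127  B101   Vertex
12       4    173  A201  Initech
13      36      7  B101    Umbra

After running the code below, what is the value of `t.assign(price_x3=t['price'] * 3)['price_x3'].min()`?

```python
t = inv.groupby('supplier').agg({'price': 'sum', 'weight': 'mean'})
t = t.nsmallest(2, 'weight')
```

171

group by supplier: sum(price), mean(weight):
          price     weight
supplier                  
Acme        221  31.500000
Globex       57  22.000000
Initech     350  30.333333
Soylent     289  31.666667
Umbra        29  31.000000
Vertex      450  28.333333
take 2 rows with smallest weight:
          price     weight
supplier                  
Globex       57  22.000000
Vertex      450  28.333333
add column price_x3 = t['price'] * 3:
          price     weight  price_x3
supplier                            
Globex       57  22.000000       171
Vertex      450  28.333333      1350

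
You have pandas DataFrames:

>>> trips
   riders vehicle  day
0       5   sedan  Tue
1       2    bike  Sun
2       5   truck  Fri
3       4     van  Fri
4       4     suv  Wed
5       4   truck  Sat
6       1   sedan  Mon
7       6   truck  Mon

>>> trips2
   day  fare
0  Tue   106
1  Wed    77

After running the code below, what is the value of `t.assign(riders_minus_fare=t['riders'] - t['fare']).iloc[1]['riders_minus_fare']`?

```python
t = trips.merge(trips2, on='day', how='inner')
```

-73

merge on 'day' (how='inner') → 2 rows:
   riders vehicle  day  fare
0       5   sedan  Tue   106
1       4     suv  Wed    77
add column riders_minus_fare = t['riders'] - t['fare']:
   riders vehicle  day  fare  riders_minus_fare
0       5   sedan  Tue   106               -101
1       4     suv  Wed    77                -73
Reading off the value at position 1, column 'riders_minus_fare', we get -73.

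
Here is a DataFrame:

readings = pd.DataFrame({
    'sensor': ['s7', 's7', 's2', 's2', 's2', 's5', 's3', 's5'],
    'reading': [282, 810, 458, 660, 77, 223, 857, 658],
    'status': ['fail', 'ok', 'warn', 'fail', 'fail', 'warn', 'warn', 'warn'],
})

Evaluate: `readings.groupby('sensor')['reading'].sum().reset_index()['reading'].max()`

1195

group by sensor, sum of reading:
sensor
s2    1195
s3     857
s5     881
s7    1092
Name: reading, dtype: int64
reset_index():
  sensor  reading
0     s2     1195
1     s3      857
2     s5      881
3     s7     1092
Taking the max of column 'reading' gives 1195.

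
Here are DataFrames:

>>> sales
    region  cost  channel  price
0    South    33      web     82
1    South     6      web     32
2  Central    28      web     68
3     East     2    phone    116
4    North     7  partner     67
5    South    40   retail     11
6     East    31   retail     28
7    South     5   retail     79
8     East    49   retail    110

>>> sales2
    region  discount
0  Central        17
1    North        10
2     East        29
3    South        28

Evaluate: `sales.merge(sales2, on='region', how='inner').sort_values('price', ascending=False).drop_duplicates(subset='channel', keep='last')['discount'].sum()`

95

merge on 'region' (how='inner') → 9 rows:
    region  cost  channel  price  discount
0    South    33      web     82        28
1    South     6      web     32        28
2  Central    28      web     68        17
3     East     2    phone    116        29
4    North     7  partner     67        10
5    South    40   retail     11        28
6     East    31   retail     28        29
7    South     5   retail     79        28
8     East    49   retail    110        29
sort by price descending:
    region  cost  channel  price  discount
3     East     2    phone    116        29
8     East    49   retail    110        29
0    South    33      web     82        28
7    South     5   retail     79        28
2  Central    28      web     68        17
4    North     7  partner     67        10
1    South     6      web     32        28
6     East    31   retail     28        29
5    South    40   retail     11        28
drop duplicate channel (keep=last):
  region  cost  channel  price  discount
3   East     2    phone    116        29
4  North     7  partner     67        10
1  South     6      web     32        28
5  South    40   retail     11        28
Finally, sum of column 'discount' = 95.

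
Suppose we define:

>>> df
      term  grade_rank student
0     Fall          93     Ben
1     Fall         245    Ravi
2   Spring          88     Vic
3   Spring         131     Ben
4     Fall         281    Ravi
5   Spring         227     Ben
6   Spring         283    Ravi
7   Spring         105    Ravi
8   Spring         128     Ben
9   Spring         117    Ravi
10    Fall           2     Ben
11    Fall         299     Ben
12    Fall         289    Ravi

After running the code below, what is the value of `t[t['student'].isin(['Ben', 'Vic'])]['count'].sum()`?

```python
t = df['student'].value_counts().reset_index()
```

7

value_counts of student:
student
Ben     6
Ravi    6
Vic     1
Name: count, dtype: int64
reset_index():
  student  count
0     Ben      6
1    Ravi      6
2     Vic      1
filter rows where student in ['Ben', 'Vic']:
  student  count
0     Ben      6
2     Vic      1
Taking the sum of column 'count' gives 7.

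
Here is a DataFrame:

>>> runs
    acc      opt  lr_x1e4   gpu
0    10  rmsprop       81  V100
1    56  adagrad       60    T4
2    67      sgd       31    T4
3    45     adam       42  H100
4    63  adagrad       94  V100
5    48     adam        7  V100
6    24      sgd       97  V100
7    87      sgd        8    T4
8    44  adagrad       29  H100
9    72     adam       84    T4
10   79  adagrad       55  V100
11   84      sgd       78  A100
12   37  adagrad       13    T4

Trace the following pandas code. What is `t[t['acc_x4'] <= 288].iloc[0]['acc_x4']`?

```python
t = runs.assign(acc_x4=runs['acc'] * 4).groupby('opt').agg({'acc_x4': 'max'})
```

add column acc_x4 = runs['acc'] * 4:
    acc      opt  lr_x1e4   gpu  acc_x4
0    10  rmsprop       81  V100      40
1    56  adagrad       60    T4     224
2    67      sgd       31    T4     268
3    45     adam       42  H100     180
4    63  adagrad       94  V100     252
5    48     adam        7  V100     192
6    24      sgd       97  V100      96
7    87      sgd        8    T4     348
8    44  adagrad       29  H100     176
9    72     adam       84    T4     288
10   79  adagrad       55  V100     316
11   84      sgd       78  A100     336
12   37  adagrad       13    T4     148
group by opt, max of acc_x4:
         acc_x4
opt            
adagrad     316
adam        288
rmsprop      40
sgd         348
filter rows where acc_x4 <= 288:
         acc_x4
opt            
adam        288
rmsprop      40

288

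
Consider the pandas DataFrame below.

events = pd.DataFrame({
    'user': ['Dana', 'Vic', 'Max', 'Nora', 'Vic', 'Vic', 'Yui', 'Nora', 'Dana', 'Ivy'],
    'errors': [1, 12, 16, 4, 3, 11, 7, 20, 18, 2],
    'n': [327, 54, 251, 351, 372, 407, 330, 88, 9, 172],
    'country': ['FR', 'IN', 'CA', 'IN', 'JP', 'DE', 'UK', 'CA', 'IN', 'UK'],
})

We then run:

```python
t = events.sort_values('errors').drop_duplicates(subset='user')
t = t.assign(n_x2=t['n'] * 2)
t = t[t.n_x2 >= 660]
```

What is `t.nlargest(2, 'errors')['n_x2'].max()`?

702

sort by errors:
   user  errors    n country
0  Dana       1  327      FR
9   Ivy       2  172      UK
4   Vic       3  372      JP
3  Nora       4  351      IN
6   Yui       7  330      UK
5   Vic      11  407      DE
1   Vic      12   54      IN
2   Max      16  251      CA
8  Dana      18    9      IN
7  Nora      20   88      CA
drop duplicate user (keep=first):
   user  errors    n country
0  Dana       1  327      FR
9   Ivy       2  172      UK
4   Vic       3  372      JP
3  Nora       4  351      IN
6   Yui       7  330      UK
2   Max      16  251      CA
add column n_x2 = t['n'] * 2:
   user  errors    n country  n_x2
0  Dana       1  327      FR   654
9   Ivy       2  172      UK   344
4   Vic       3  372      JP   744
3  Nora       4  351      IN   702
6   Yui       7  330      UK   660
2   Max      16  251      CA   502
filter rows where n_x2 >= 660:
   user  errors    n country  n_x2
4   Vic       3  372      JP   744
3  Nora       4  351      IN   702
6   Yui       7  330      UK   660
take 2 rows with largest errors:
   user  errors    n country  n_x2
6   Yui       7  330      UK   660
3  Nora       4  351      IN   702
The max of column 'n_x2' is 702.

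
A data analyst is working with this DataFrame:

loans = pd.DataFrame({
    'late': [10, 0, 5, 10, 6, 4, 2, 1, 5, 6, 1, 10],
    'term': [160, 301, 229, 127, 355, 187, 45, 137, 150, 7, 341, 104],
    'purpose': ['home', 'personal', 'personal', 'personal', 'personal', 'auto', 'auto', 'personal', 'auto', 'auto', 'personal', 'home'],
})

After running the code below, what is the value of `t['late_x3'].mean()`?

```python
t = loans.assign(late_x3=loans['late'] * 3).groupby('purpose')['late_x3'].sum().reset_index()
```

add column late_x3 = loans['late'] * 3:
    late  term   purpose  late_x3
0     10   160      home       30
1      0   301  personal        0
2      5   229  personal       15
3     10   127  personal       30
4      6   355  personal       18
5      4   187      auto       12
6      2    45      auto        6
7      1   137  personal        3
8      5   150      auto       15
9      6     7      auto       18
10     1   341  personal        3
11    10   104      home       30
group by purpose, sum of late_x3:
purpose
auto        51
home        60
personal    69
Name: late_x3, dtype: int64
reset_index():
    purpose  late_x3
0      auto       51
1      home       60
2  personal       69
The mean of column 'late_x3' is 60.0.

60.0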